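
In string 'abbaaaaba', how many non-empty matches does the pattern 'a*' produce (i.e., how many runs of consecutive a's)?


Pattern 'a*' matches zero or more a's. We want non-empty runs of consecutive a's.
String: 'abbaaaaba'
Walking through the string to find runs of a's:
  Run 1: positions 0-0 -> 'a'
  Run 2: positions 3-6 -> 'aaaa'
  Run 3: positions 8-8 -> 'a'
Non-empty runs found: ['a', 'aaaa', 'a']
Count: 3

3


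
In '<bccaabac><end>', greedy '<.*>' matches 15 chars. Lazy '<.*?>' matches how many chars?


Greedy '<.*>' tries to match as MUCH as possible.
Lazy '<.*?>' tries to match as LITTLE as possible.

String: '<bccaabac><end>'
Greedy '<.*>' starts at first '<' and extends to the LAST '>': '<bccaabac><end>' (15 chars)
Lazy '<.*?>' starts at first '<' and stops at the FIRST '>': '<bccaabac>' (10 chars)

10


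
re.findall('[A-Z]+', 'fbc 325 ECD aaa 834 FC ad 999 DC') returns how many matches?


Pattern '[A-Z]+' finds one or more uppercase letters.
Text: 'fbc 325 ECD aaa 834 FC ad 999 DC'
Scanning for matches:
  Match 1: 'ECD'
  Match 2: 'FC'
  Match 3: 'DC'
Total matches: 3

3


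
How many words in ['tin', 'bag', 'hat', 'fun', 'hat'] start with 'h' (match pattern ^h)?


Pattern ^h anchors to start of word. Check which words begin with 'h':
  'tin' -> no
  'bag' -> no
  'hat' -> MATCH (starts with 'h')
  'fun' -> no
  'hat' -> MATCH (starts with 'h')
Matching words: ['hat', 'hat']
Count: 2

2


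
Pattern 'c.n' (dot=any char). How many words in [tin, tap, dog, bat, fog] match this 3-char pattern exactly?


Pattern 'c.n' means: starts with 'c', any single char, ends with 'n'.
Checking each word (must be exactly 3 chars):
  'tin' (len=3): no
  'tap' (len=3): no
  'dog' (len=3): no
  'bat' (len=3): no
  'fog' (len=3): no
Matching words: []
Total: 0

0


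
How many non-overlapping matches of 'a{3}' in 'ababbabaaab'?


Pattern 'a{3}' matches exactly 3 consecutive a's (greedy, non-overlapping).
String: 'ababbabaaab'
Scanning for runs of a's:
  Run at pos 0: 'a' (length 1) -> 0 match(es)
  Run at pos 2: 'a' (length 1) -> 0 match(es)
  Run at pos 5: 'a' (length 1) -> 0 match(es)
  Run at pos 7: 'aaa' (length 3) -> 1 match(es)
Matches found: ['aaa']
Total: 1

1


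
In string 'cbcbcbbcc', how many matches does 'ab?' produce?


Pattern 'ab?' matches 'a' optionally followed by 'b'.
String: 'cbcbcbbcc'
Scanning left to right for 'a' then checking next char:
Total matches: 0

0


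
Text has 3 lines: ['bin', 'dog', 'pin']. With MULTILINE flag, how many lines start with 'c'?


With MULTILINE flag, ^ matches the start of each line.
Lines: ['bin', 'dog', 'pin']
Checking which lines start with 'c':
  Line 1: 'bin' -> no
  Line 2: 'dog' -> no
  Line 3: 'pin' -> no
Matching lines: []
Count: 0

0


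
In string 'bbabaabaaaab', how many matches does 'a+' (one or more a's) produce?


Pattern 'a+' matches one or more consecutive a's.
String: 'bbabaabaaaab'
Scanning for runs of a:
  Match 1: 'a' (length 1)
  Match 2: 'aa' (length 2)
  Match 3: 'aaaa' (length 4)
Total matches: 3

3


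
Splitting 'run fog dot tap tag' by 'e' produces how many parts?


Splitting by 'e' breaks the string at each occurrence of the separator.
Text: 'run fog dot tap tag'
Parts after split:
  Part 1: 'run fog dot tap tag'
Total parts: 1

1


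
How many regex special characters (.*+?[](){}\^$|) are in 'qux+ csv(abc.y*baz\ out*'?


Regex special characters are: . * + ? [ ] ( ) { } \ ^ $ |
Scanning 'qux+ csv(abc.y*baz\ out*':
  pos 3: '+' -> SPECIAL
  pos 8: '(' -> SPECIAL
  pos 12: '.' -> SPECIAL
  pos 14: '*' -> SPECIAL
  pos 18: '\' -> SPECIAL
  pos 23: '*' -> SPECIAL
Special chars found: ['+', '(', '.', '*', '\\', '*']
Total: 6

6


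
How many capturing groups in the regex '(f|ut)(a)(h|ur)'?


To count capturing groups, count each '(' that starts a group.
Pattern: '(f|ut)(a)(h|ur)'
Walking through the pattern:
  Position 0: '(' -> group #1
  Position 6: '(' -> group #2
  Position 9: '(' -> group #3
Total capturing groups: 3

3


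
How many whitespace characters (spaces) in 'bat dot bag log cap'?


\s matches whitespace characters (spaces, tabs, etc.).
Text: 'bat dot bag log cap'
This text has 5 words separated by spaces.
Number of spaces = number of words - 1 = 5 - 1 = 4

4


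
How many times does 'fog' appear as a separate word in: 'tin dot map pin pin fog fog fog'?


Scanning each word for exact match 'fog':
  Word 1: 'tin' -> no
  Word 2: 'dot' -> no
  Word 3: 'map' -> no
  Word 4: 'pin' -> no
  Word 5: 'pin' -> no
  Word 6: 'fog' -> MATCH
  Word 7: 'fog' -> MATCH
  Word 8: 'fog' -> MATCH
Total matches: 3

3


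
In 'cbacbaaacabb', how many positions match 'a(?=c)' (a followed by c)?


Lookahead 'a(?=c)' matches 'a' only when followed by 'c'.
String: 'cbacbaaacabb'
Checking each position where char is 'a':
  pos 2: 'a' -> MATCH (next='c')
  pos 5: 'a' -> no (next='a')
  pos 6: 'a' -> no (next='a')
  pos 7: 'a' -> MATCH (next='c')
  pos 9: 'a' -> no (next='b')
Matching positions: [2, 7]
Count: 2

2


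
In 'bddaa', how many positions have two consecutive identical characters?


Looking for consecutive identical characters in 'bddaa':
  pos 0-1: 'b' vs 'd' -> different
  pos 1-2: 'd' vs 'd' -> MATCH ('dd')
  pos 2-3: 'd' vs 'a' -> different
  pos 3-4: 'a' vs 'a' -> MATCH ('aa')
Consecutive identical pairs: ['dd', 'aa']
Count: 2

2


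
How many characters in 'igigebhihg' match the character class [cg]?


Character class [cg] matches any of: {c, g}
Scanning string 'igigebhihg' character by character:
  pos 0: 'i' -> no
  pos 1: 'g' -> MATCH
  pos 2: 'i' -> no
  pos 3: 'g' -> MATCH
  pos 4: 'e' -> no
  pos 5: 'b' -> no
  pos 6: 'h' -> no
  pos 7: 'i' -> no
  pos 8: 'h' -> no
  pos 9: 'g' -> MATCH
Total matches: 3

3


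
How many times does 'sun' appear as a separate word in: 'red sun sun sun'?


Scanning each word for exact match 'sun':
  Word 1: 'red' -> no
  Word 2: 'sun' -> MATCH
  Word 3: 'sun' -> MATCH
  Word 4: 'sun' -> MATCH
Total matches: 3

3


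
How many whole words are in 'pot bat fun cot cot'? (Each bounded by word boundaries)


Word boundaries (\b) mark the start/end of each word.
Text: 'pot bat fun cot cot'
Splitting by whitespace:
  Word 1: 'pot'
  Word 2: 'bat'
  Word 3: 'fun'
  Word 4: 'cot'
  Word 5: 'cot'
Total whole words: 5

5


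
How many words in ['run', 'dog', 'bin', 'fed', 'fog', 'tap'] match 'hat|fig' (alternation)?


Alternation 'hat|fig' matches either 'hat' or 'fig'.
Checking each word:
  'run' -> no
  'dog' -> no
  'bin' -> no
  'fed' -> no
  'fog' -> no
  'tap' -> no
Matches: []
Count: 0

0


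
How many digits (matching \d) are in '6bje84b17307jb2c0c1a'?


\d matches any digit 0-9.
Scanning '6bje84b17307jb2c0c1a':
  pos 0: '6' -> DIGIT
  pos 4: '8' -> DIGIT
  pos 5: '4' -> DIGIT
  pos 7: '1' -> DIGIT
  pos 8: '7' -> DIGIT
  pos 9: '3' -> DIGIT
  pos 10: '0' -> DIGIT
  pos 11: '7' -> DIGIT
  pos 14: '2' -> DIGIT
  pos 16: '0' -> DIGIT
  pos 18: '1' -> DIGIT
Digits found: ['6', '8', '4', '1', '7', '3', '0', '7', '2', '0', '1']
Total: 11

11


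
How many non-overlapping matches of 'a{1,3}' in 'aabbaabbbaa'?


Pattern 'a{1,3}' matches between 1 and 3 consecutive a's (greedy).
String: 'aabbaabbbaa'
Finding runs of a's and applying greedy matching:
  Run at pos 0: 'aa' (length 2)
  Run at pos 4: 'aa' (length 2)
  Run at pos 9: 'aa' (length 2)
Matches: ['aa', 'aa', 'aa']
Count: 3

3


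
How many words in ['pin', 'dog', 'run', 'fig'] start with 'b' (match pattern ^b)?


Pattern ^b anchors to start of word. Check which words begin with 'b':
  'pin' -> no
  'dog' -> no
  'run' -> no
  'fig' -> no
Matching words: []
Count: 0

0


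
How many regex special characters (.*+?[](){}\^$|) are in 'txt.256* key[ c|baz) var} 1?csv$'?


Regex special characters are: . * + ? [ ] ( ) { } \ ^ $ |
Scanning 'txt.256* key[ c|baz) var} 1?csv$':
  pos 3: '.' -> SPECIAL
  pos 7: '*' -> SPECIAL
  pos 12: '[' -> SPECIAL
  pos 15: '|' -> SPECIAL
  pos 19: ')' -> SPECIAL
  pos 24: '}' -> SPECIAL
  pos 27: '?' -> SPECIAL
  pos 31: '$' -> SPECIAL
Special chars found: ['.', '*', '[', '|', ')', '}', '?', '$']
Total: 8

8


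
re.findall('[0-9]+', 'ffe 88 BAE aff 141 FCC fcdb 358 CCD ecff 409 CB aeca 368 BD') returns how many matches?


Pattern '[0-9]+' finds one or more digits.
Text: 'ffe 88 BAE aff 141 FCC fcdb 358 CCD ecff 409 CB aeca 368 BD'
Scanning for matches:
  Match 1: '88'
  Match 2: '141'
  Match 3: '358'
  Match 4: '409'
  Match 5: '368'
Total matches: 5

5


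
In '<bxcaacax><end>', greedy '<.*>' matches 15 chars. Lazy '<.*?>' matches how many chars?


Greedy '<.*>' tries to match as MUCH as possible.
Lazy '<.*?>' tries to match as LITTLE as possible.

String: '<bxcaacax><end>'
Greedy '<.*>' starts at first '<' and extends to the LAST '>': '<bxcaacax><end>' (15 chars)
Lazy '<.*?>' starts at first '<' and stops at the FIRST '>': '<bxcaacax>' (10 chars)

10


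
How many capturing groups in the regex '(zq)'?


To count capturing groups, count each '(' that starts a group.
Pattern: '(zq)'
Walking through the pattern:
  Position 0: '(' -> group #1
Total capturing groups: 1

1


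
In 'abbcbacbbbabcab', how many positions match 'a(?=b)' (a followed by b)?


Lookahead 'a(?=b)' matches 'a' only when followed by 'b'.
String: 'abbcbacbbbabcab'
Checking each position where char is 'a':
  pos 0: 'a' -> MATCH (next='b')
  pos 5: 'a' -> no (next='c')
  pos 10: 'a' -> MATCH (next='b')
  pos 13: 'a' -> MATCH (next='b')
Matching positions: [0, 10, 13]
Count: 3

3


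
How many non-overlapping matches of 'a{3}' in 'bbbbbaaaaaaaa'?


Pattern 'a{3}' matches exactly 3 consecutive a's (greedy, non-overlapping).
String: 'bbbbbaaaaaaaa'
Scanning for runs of a's:
  Run at pos 5: 'aaaaaaaa' (length 8) -> 2 match(es)
Matches found: ['aaa', 'aaa']
Total: 2

2


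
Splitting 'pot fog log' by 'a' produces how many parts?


Splitting by 'a' breaks the string at each occurrence of the separator.
Text: 'pot fog log'
Parts after split:
  Part 1: 'pot fog log'
Total parts: 1

1


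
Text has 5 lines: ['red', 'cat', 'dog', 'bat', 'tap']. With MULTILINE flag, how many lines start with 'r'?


With MULTILINE flag, ^ matches the start of each line.
Lines: ['red', 'cat', 'dog', 'bat', 'tap']
Checking which lines start with 'r':
  Line 1: 'red' -> MATCH
  Line 2: 'cat' -> no
  Line 3: 'dog' -> no
  Line 4: 'bat' -> no
  Line 5: 'tap' -> no
Matching lines: ['red']
Count: 1

1


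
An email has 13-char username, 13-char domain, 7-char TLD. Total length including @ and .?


An email address has format: username@domain.tld
Username length: 13
'@' character: 1
Domain length: 13
'.' character: 1
TLD length: 7
Total = 13 + 1 + 13 + 1 + 7 = 35

35


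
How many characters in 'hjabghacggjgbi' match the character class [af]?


Character class [af] matches any of: {a, f}
Scanning string 'hjabghacggjgbi' character by character:
  pos 0: 'h' -> no
  pos 1: 'j' -> no
  pos 2: 'a' -> MATCH
  pos 3: 'b' -> no
  pos 4: 'g' -> no
  pos 5: 'h' -> no
  pos 6: 'a' -> MATCH
  pos 7: 'c' -> no
  pos 8: 'g' -> no
  pos 9: 'g' -> no
  pos 10: 'j' -> no
  pos 11: 'g' -> no
  pos 12: 'b' -> no
  pos 13: 'i' -> no
Total matches: 2

2


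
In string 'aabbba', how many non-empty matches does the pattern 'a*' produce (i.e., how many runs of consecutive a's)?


Pattern 'a*' matches zero or more a's. We want non-empty runs of consecutive a's.
String: 'aabbba'
Walking through the string to find runs of a's:
  Run 1: positions 0-1 -> 'aa'
  Run 2: positions 5-5 -> 'a'
Non-empty runs found: ['aa', 'a']
Count: 2

2


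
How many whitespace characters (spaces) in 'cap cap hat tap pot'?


\s matches whitespace characters (spaces, tabs, etc.).
Text: 'cap cap hat tap pot'
This text has 5 words separated by spaces.
Number of spaces = number of words - 1 = 5 - 1 = 4

4


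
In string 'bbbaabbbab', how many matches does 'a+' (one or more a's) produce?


Pattern 'a+' matches one or more consecutive a's.
String: 'bbbaabbbab'
Scanning for runs of a:
  Match 1: 'aa' (length 2)
  Match 2: 'a' (length 1)
Total matches: 2

2


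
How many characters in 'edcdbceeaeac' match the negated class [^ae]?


Negated class [^ae] matches any char NOT in {a, e}
Scanning 'edcdbceeaeac':
  pos 0: 'e' -> no (excluded)
  pos 1: 'd' -> MATCH
  pos 2: 'c' -> MATCH
  pos 3: 'd' -> MATCH
  pos 4: 'b' -> MATCH
  pos 5: 'c' -> MATCH
  pos 6: 'e' -> no (excluded)
  pos 7: 'e' -> no (excluded)
  pos 8: 'a' -> no (excluded)
  pos 9: 'e' -> no (excluded)
  pos 10: 'a' -> no (excluded)
  pos 11: 'c' -> MATCH
Total matches: 6

6


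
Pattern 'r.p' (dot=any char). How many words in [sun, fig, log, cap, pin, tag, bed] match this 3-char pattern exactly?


Pattern 'r.p' means: starts with 'r', any single char, ends with 'p'.
Checking each word (must be exactly 3 chars):
  'sun' (len=3): no
  'fig' (len=3): no
  'log' (len=3): no
  'cap' (len=3): no
  'pin' (len=3): no
  'tag' (len=3): no
  'bed' (len=3): no
Matching words: []
Total: 0

0


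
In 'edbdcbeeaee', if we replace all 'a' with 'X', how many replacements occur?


re.sub('a', 'X', text) replaces every occurrence of 'a' with 'X'.
Text: 'edbdcbeeaee'
Scanning for 'a':
  pos 8: 'a' -> replacement #1
Total replacements: 1

1


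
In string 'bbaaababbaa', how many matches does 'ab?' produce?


Pattern 'ab?' matches 'a' optionally followed by 'b'.
String: 'bbaaababbaa'
Scanning left to right for 'a' then checking next char:
  Match 1: 'a' (a not followed by b)
  Match 2: 'a' (a not followed by b)
  Match 3: 'ab' (a followed by b)
  Match 4: 'ab' (a followed by b)
  Match 5: 'a' (a not followed by b)
  Match 6: 'a' (a not followed by b)
Total matches: 6

6


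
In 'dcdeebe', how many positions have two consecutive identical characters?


Looking for consecutive identical characters in 'dcdeebe':
  pos 0-1: 'd' vs 'c' -> different
  pos 1-2: 'c' vs 'd' -> different
  pos 2-3: 'd' vs 'e' -> different
  pos 3-4: 'e' vs 'e' -> MATCH ('ee')
  pos 4-5: 'e' vs 'b' -> different
  pos 5-6: 'b' vs 'e' -> different
Consecutive identical pairs: ['ee']
Count: 1

1


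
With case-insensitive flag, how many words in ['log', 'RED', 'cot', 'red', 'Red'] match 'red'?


Case-insensitive matching: compare each word's lowercase form to 'red'.
  'log' -> lower='log' -> no
  'RED' -> lower='red' -> MATCH
  'cot' -> lower='cot' -> no
  'red' -> lower='red' -> MATCH
  'Red' -> lower='red' -> MATCH
Matches: ['RED', 'red', 'Red']
Count: 3

3


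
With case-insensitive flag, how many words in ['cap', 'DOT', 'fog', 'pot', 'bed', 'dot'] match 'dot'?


Case-insensitive matching: compare each word's lowercase form to 'dot'.
  'cap' -> lower='cap' -> no
  'DOT' -> lower='dot' -> MATCH
  'fog' -> lower='fog' -> no
  'pot' -> lower='pot' -> no
  'bed' -> lower='bed' -> no
  'dot' -> lower='dot' -> MATCH
Matches: ['DOT', 'dot']
Count: 2

2


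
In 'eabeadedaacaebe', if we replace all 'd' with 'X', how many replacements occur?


re.sub('d', 'X', text) replaces every occurrence of 'd' with 'X'.
Text: 'eabeadedaacaebe'
Scanning for 'd':
  pos 5: 'd' -> replacement #1
  pos 7: 'd' -> replacement #2
Total replacements: 2

2


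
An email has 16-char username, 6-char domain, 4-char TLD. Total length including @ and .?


An email address has format: username@domain.tld
Username length: 16
'@' character: 1
Domain length: 6
'.' character: 1
TLD length: 4
Total = 16 + 1 + 6 + 1 + 4 = 28

28


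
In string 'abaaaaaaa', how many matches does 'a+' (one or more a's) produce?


Pattern 'a+' matches one or more consecutive a's.
String: 'abaaaaaaa'
Scanning for runs of a:
  Match 1: 'a' (length 1)
  Match 2: 'aaaaaaa' (length 7)
Total matches: 2

2


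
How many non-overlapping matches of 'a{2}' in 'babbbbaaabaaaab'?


Pattern 'a{2}' matches exactly 2 consecutive a's (greedy, non-overlapping).
String: 'babbbbaaabaaaab'
Scanning for runs of a's:
  Run at pos 1: 'a' (length 1) -> 0 match(es)
  Run at pos 6: 'aaa' (length 3) -> 1 match(es)
  Run at pos 10: 'aaaa' (length 4) -> 2 match(es)
Matches found: ['aa', 'aa', 'aa']
Total: 3

3


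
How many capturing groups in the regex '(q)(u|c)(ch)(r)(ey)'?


To count capturing groups, count each '(' that starts a group.
Pattern: '(q)(u|c)(ch)(r)(ey)'
Walking through the pattern:
  Position 0: '(' -> group #1
  Position 3: '(' -> group #2
  Position 8: '(' -> group #3
  Position 12: '(' -> group #4
  Position 15: '(' -> group #5
Total capturing groups: 5

5


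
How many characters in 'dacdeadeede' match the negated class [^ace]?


Negated class [^ace] matches any char NOT in {a, c, e}
Scanning 'dacdeadeede':
  pos 0: 'd' -> MATCH
  pos 1: 'a' -> no (excluded)
  pos 2: 'c' -> no (excluded)
  pos 3: 'd' -> MATCH
  pos 4: 'e' -> no (excluded)
  pos 5: 'a' -> no (excluded)
  pos 6: 'd' -> MATCH
  pos 7: 'e' -> no (excluded)
  pos 8: 'e' -> no (excluded)
  pos 9: 'd' -> MATCH
  pos 10: 'e' -> no (excluded)
Total matches: 4

4


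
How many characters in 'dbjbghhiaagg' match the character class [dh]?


Character class [dh] matches any of: {d, h}
Scanning string 'dbjbghhiaagg' character by character:
  pos 0: 'd' -> MATCH
  pos 1: 'b' -> no
  pos 2: 'j' -> no
  pos 3: 'b' -> no
  pos 4: 'g' -> no
  pos 5: 'h' -> MATCH
  pos 6: 'h' -> MATCH
  pos 7: 'i' -> no
  pos 8: 'a' -> no
  pos 9: 'a' -> no
  pos 10: 'g' -> no
  pos 11: 'g' -> no
Total matches: 3

3


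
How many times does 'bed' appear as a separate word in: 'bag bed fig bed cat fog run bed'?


Scanning each word for exact match 'bed':
  Word 1: 'bag' -> no
  Word 2: 'bed' -> MATCH
  Word 3: 'fig' -> no
  Word 4: 'bed' -> MATCH
  Word 5: 'cat' -> no
  Word 6: 'fog' -> no
  Word 7: 'run' -> no
  Word 8: 'bed' -> MATCH
Total matches: 3

3


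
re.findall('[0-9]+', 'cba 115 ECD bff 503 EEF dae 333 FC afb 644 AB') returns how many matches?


Pattern '[0-9]+' finds one or more digits.
Text: 'cba 115 ECD bff 503 EEF dae 333 FC afb 644 AB'
Scanning for matches:
  Match 1: '115'
  Match 2: '503'
  Match 3: '333'
  Match 4: '644'
Total matches: 4

4


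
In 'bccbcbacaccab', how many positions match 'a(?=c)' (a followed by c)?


Lookahead 'a(?=c)' matches 'a' only when followed by 'c'.
String: 'bccbcbacaccab'
Checking each position where char is 'a':
  pos 6: 'a' -> MATCH (next='c')
  pos 8: 'a' -> MATCH (next='c')
  pos 11: 'a' -> no (next='b')
Matching positions: [6, 8]
Count: 2

2


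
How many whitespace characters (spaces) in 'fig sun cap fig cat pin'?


\s matches whitespace characters (spaces, tabs, etc.).
Text: 'fig sun cap fig cat pin'
This text has 6 words separated by spaces.
Number of spaces = number of words - 1 = 6 - 1 = 5

5


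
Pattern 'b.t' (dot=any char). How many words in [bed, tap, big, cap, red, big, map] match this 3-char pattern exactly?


Pattern 'b.t' means: starts with 'b', any single char, ends with 't'.
Checking each word (must be exactly 3 chars):
  'bed' (len=3): no
  'tap' (len=3): no
  'big' (len=3): no
  'cap' (len=3): no
  'red' (len=3): no
  'big' (len=3): no
  'map' (len=3): no
Matching words: []
Total: 0

0


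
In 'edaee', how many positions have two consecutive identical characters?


Looking for consecutive identical characters in 'edaee':
  pos 0-1: 'e' vs 'd' -> different
  pos 1-2: 'd' vs 'a' -> different
  pos 2-3: 'a' vs 'e' -> different
  pos 3-4: 'e' vs 'e' -> MATCH ('ee')
Consecutive identical pairs: ['ee']
Count: 1

1


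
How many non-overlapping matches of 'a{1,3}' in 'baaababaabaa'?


Pattern 'a{1,3}' matches between 1 and 3 consecutive a's (greedy).
String: 'baaababaabaa'
Finding runs of a's and applying greedy matching:
  Run at pos 1: 'aaa' (length 3)
  Run at pos 5: 'a' (length 1)
  Run at pos 7: 'aa' (length 2)
  Run at pos 10: 'aa' (length 2)
Matches: ['aaa', 'a', 'aa', 'aa']
Count: 4

4


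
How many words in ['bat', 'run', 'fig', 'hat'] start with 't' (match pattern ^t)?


Pattern ^t anchors to start of word. Check which words begin with 't':
  'bat' -> no
  'run' -> no
  'fig' -> no
  'hat' -> no
Matching words: []
Count: 0

0


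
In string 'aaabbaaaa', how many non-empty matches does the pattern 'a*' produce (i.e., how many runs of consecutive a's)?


Pattern 'a*' matches zero or more a's. We want non-empty runs of consecutive a's.
String: 'aaabbaaaa'
Walking through the string to find runs of a's:
  Run 1: positions 0-2 -> 'aaa'
  Run 2: positions 5-8 -> 'aaaa'
Non-empty runs found: ['aaa', 'aaaa']
Count: 2

2


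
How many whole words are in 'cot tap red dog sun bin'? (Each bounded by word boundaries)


Word boundaries (\b) mark the start/end of each word.
Text: 'cot tap red dog sun bin'
Splitting by whitespace:
  Word 1: 'cot'
  Word 2: 'tap'
  Word 3: 'red'
  Word 4: 'dog'
  Word 5: 'sun'
  Word 6: 'bin'
Total whole words: 6

6


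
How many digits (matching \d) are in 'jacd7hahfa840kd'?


\d matches any digit 0-9.
Scanning 'jacd7hahfa840kd':
  pos 4: '7' -> DIGIT
  pos 10: '8' -> DIGIT
  pos 11: '4' -> DIGIT
  pos 12: '0' -> DIGIT
Digits found: ['7', '8', '4', '0']
Total: 4

4


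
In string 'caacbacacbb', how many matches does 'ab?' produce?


Pattern 'ab?' matches 'a' optionally followed by 'b'.
String: 'caacbacacbb'
Scanning left to right for 'a' then checking next char:
  Match 1: 'a' (a not followed by b)
  Match 2: 'a' (a not followed by b)
  Match 3: 'a' (a not followed by b)
  Match 4: 'a' (a not followed by b)
Total matches: 4

4


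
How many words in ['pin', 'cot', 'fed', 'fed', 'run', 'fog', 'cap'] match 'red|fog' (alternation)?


Alternation 'red|fog' matches either 'red' or 'fog'.
Checking each word:
  'pin' -> no
  'cot' -> no
  'fed' -> no
  'fed' -> no
  'run' -> no
  'fog' -> MATCH
  'cap' -> no
Matches: ['fog']
Count: 1

1


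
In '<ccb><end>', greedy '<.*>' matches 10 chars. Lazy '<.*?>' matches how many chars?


Greedy '<.*>' tries to match as MUCH as possible.
Lazy '<.*?>' tries to match as LITTLE as possible.

String: '<ccb><end>'
Greedy '<.*>' starts at first '<' and extends to the LAST '>': '<ccb><end>' (10 chars)
Lazy '<.*?>' starts at first '<' and stops at the FIRST '>': '<ccb>' (5 chars)

5


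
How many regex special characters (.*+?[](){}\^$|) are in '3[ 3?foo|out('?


Regex special characters are: . * + ? [ ] ( ) { } \ ^ $ |
Scanning '3[ 3?foo|out(':
  pos 1: '[' -> SPECIAL
  pos 4: '?' -> SPECIAL
  pos 8: '|' -> SPECIAL
  pos 12: '(' -> SPECIAL
Special chars found: ['[', '?', '|', '(']
Total: 4

4


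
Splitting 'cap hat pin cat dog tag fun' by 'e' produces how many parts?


Splitting by 'e' breaks the string at each occurrence of the separator.
Text: 'cap hat pin cat dog tag fun'
Parts after split:
  Part 1: 'cap hat pin cat dog tag fun'
Total parts: 1

1


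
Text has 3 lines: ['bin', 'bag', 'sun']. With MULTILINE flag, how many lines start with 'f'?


With MULTILINE flag, ^ matches the start of each line.
Lines: ['bin', 'bag', 'sun']
Checking which lines start with 'f':
  Line 1: 'bin' -> no
  Line 2: 'bag' -> no
  Line 3: 'sun' -> no
Matching lines: []
Count: 0

0


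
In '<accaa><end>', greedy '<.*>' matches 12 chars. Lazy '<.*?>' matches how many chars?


Greedy '<.*>' tries to match as MUCH as possible.
Lazy '<.*?>' tries to match as LITTLE as possible.

String: '<accaa><end>'
Greedy '<.*>' starts at first '<' and extends to the LAST '>': '<accaa><end>' (12 chars)
Lazy '<.*?>' starts at first '<' and stops at the FIRST '>': '<accaa>' (7 chars)

7


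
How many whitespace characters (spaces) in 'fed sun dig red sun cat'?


\s matches whitespace characters (spaces, tabs, etc.).
Text: 'fed sun dig red sun cat'
This text has 6 words separated by spaces.
Number of spaces = number of words - 1 = 6 - 1 = 5

5


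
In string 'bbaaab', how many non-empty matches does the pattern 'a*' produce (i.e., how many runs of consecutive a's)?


Pattern 'a*' matches zero or more a's. We want non-empty runs of consecutive a's.
String: 'bbaaab'
Walking through the string to find runs of a's:
  Run 1: positions 2-4 -> 'aaa'
Non-empty runs found: ['aaa']
Count: 1

1


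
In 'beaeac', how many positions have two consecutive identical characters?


Looking for consecutive identical characters in 'beaeac':
  pos 0-1: 'b' vs 'e' -> different
  pos 1-2: 'e' vs 'a' -> different
  pos 2-3: 'a' vs 'e' -> different
  pos 3-4: 'e' vs 'a' -> different
  pos 4-5: 'a' vs 'c' -> different
Consecutive identical pairs: []
Count: 0

0


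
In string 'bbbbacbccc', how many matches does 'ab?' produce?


Pattern 'ab?' matches 'a' optionally followed by 'b'.
String: 'bbbbacbccc'
Scanning left to right for 'a' then checking next char:
  Match 1: 'a' (a not followed by b)
Total matches: 1

1


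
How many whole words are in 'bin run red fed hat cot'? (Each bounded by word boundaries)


Word boundaries (\b) mark the start/end of each word.
Text: 'bin run red fed hat cot'
Splitting by whitespace:
  Word 1: 'bin'
  Word 2: 'run'
  Word 3: 'red'
  Word 4: 'fed'
  Word 5: 'hat'
  Word 6: 'cot'
Total whole words: 6

6


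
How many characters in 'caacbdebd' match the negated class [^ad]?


Negated class [^ad] matches any char NOT in {a, d}
Scanning 'caacbdebd':
  pos 0: 'c' -> MATCH
  pos 1: 'a' -> no (excluded)
  pos 2: 'a' -> no (excluded)
  pos 3: 'c' -> MATCH
  pos 4: 'b' -> MATCH
  pos 5: 'd' -> no (excluded)
  pos 6: 'e' -> MATCH
  pos 7: 'b' -> MATCH
  pos 8: 'd' -> no (excluded)
Total matches: 5

5


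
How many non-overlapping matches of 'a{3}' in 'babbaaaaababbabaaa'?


Pattern 'a{3}' matches exactly 3 consecutive a's (greedy, non-overlapping).
String: 'babbaaaaababbabaaa'
Scanning for runs of a's:
  Run at pos 1: 'a' (length 1) -> 0 match(es)
  Run at pos 4: 'aaaaa' (length 5) -> 1 match(es)
  Run at pos 10: 'a' (length 1) -> 0 match(es)
  Run at pos 13: 'a' (length 1) -> 0 match(es)
  Run at pos 15: 'aaa' (length 3) -> 1 match(es)
Matches found: ['aaa', 'aaa']
Total: 2

2


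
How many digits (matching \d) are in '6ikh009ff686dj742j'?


\d matches any digit 0-9.
Scanning '6ikh009ff686dj742j':
  pos 0: '6' -> DIGIT
  pos 4: '0' -> DIGIT
  pos 5: '0' -> DIGIT
  pos 6: '9' -> DIGIT
  pos 9: '6' -> DIGIT
  pos 10: '8' -> DIGIT
  pos 11: '6' -> DIGIT
  pos 14: '7' -> DIGIT
  pos 15: '4' -> DIGIT
  pos 16: '2' -> DIGIT
Digits found: ['6', '0', '0', '9', '6', '8', '6', '7', '4', '2']
Total: 10

10


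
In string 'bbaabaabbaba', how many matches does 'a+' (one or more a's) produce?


Pattern 'a+' matches one or more consecutive a's.
String: 'bbaabaabbaba'
Scanning for runs of a:
  Match 1: 'aa' (length 2)
  Match 2: 'aa' (length 2)
  Match 3: 'a' (length 1)
  Match 4: 'a' (length 1)
Total matches: 4

4


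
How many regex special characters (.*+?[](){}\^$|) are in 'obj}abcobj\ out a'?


Regex special characters are: . * + ? [ ] ( ) { } \ ^ $ |
Scanning 'obj}abcobj\ out a':
  pos 3: '}' -> SPECIAL
  pos 10: '\' -> SPECIAL
Special chars found: ['}', '\\']
Total: 2

2


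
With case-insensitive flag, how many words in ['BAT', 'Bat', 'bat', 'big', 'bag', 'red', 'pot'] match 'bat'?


Case-insensitive matching: compare each word's lowercase form to 'bat'.
  'BAT' -> lower='bat' -> MATCH
  'Bat' -> lower='bat' -> MATCH
  'bat' -> lower='bat' -> MATCH
  'big' -> lower='big' -> no
  'bag' -> lower='bag' -> no
  'red' -> lower='red' -> no
  'pot' -> lower='pot' -> no
Matches: ['BAT', 'Bat', 'bat']
Count: 3

3


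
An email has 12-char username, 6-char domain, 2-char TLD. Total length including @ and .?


An email address has format: username@domain.tld
Username length: 12
'@' character: 1
Domain length: 6
'.' character: 1
TLD length: 2
Total = 12 + 1 + 6 + 1 + 2 = 22

22


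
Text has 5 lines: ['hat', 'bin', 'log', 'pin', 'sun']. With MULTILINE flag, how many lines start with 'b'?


With MULTILINE flag, ^ matches the start of each line.
Lines: ['hat', 'bin', 'log', 'pin', 'sun']
Checking which lines start with 'b':
  Line 1: 'hat' -> no
  Line 2: 'bin' -> MATCH
  Line 3: 'log' -> no
  Line 4: 'pin' -> no
  Line 5: 'sun' -> no
Matching lines: ['bin']
Count: 1

1


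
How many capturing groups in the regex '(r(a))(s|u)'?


To count capturing groups, count each '(' that starts a group.
Pattern: '(r(a))(s|u)'
Walking through the pattern:
  Position 0: '(' -> group #1
  Position 2: '(' -> group #2
  Position 6: '(' -> group #3
Total capturing groups: 3

3


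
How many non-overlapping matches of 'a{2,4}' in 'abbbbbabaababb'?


Pattern 'a{2,4}' matches between 2 and 4 consecutive a's (greedy).
String: 'abbbbbabaababb'
Finding runs of a's and applying greedy matching:
  Run at pos 0: 'a' (length 1)
  Run at pos 6: 'a' (length 1)
  Run at pos 8: 'aa' (length 2)
  Run at pos 11: 'a' (length 1)
Matches: ['aa']
Count: 1

1


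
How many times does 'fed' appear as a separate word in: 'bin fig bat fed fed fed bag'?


Scanning each word for exact match 'fed':
  Word 1: 'bin' -> no
  Word 2: 'fig' -> no
  Word 3: 'bat' -> no
  Word 4: 'fed' -> MATCH
  Word 5: 'fed' -> MATCH
  Word 6: 'fed' -> MATCH
  Word 7: 'bag' -> no
Total matches: 3

3


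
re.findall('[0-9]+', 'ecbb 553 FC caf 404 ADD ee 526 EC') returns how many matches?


Pattern '[0-9]+' finds one or more digits.
Text: 'ecbb 553 FC caf 404 ADD ee 526 EC'
Scanning for matches:
  Match 1: '553'
  Match 2: '404'
  Match 3: '526'
Total matches: 3

3


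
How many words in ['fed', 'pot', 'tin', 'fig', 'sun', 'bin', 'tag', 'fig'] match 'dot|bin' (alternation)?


Alternation 'dot|bin' matches either 'dot' or 'bin'.
Checking each word:
  'fed' -> no
  'pot' -> no
  'tin' -> no
  'fig' -> no
  'sun' -> no
  'bin' -> MATCH
  'tag' -> no
  'fig' -> no
Matches: ['bin']
Count: 1

1


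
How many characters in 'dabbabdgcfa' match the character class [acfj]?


Character class [acfj] matches any of: {a, c, f, j}
Scanning string 'dabbabdgcfa' character by character:
  pos 0: 'd' -> no
  pos 1: 'a' -> MATCH
  pos 2: 'b' -> no
  pos 3: 'b' -> no
  pos 4: 'a' -> MATCH
  pos 5: 'b' -> no
  pos 6: 'd' -> no
  pos 7: 'g' -> no
  pos 8: 'c' -> MATCH
  pos 9: 'f' -> MATCH
  pos 10: 'a' -> MATCH
Total matches: 5

5


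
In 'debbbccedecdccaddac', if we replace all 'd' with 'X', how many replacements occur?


re.sub('d', 'X', text) replaces every occurrence of 'd' with 'X'.
Text: 'debbbccedecdccaddac'
Scanning for 'd':
  pos 0: 'd' -> replacement #1
  pos 8: 'd' -> replacement #2
  pos 11: 'd' -> replacement #3
  pos 15: 'd' -> replacement #4
  pos 16: 'd' -> replacement #5
Total replacements: 5

5


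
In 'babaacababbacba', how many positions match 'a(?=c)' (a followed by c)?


Lookahead 'a(?=c)' matches 'a' only when followed by 'c'.
String: 'babaacababbacba'
Checking each position where char is 'a':
  pos 1: 'a' -> no (next='b')
  pos 3: 'a' -> no (next='a')
  pos 4: 'a' -> MATCH (next='c')
  pos 6: 'a' -> no (next='b')
  pos 8: 'a' -> no (next='b')
  pos 11: 'a' -> MATCH (next='c')
Matching positions: [4, 11]
Count: 2

2


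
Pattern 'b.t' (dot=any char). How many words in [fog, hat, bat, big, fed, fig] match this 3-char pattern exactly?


Pattern 'b.t' means: starts with 'b', any single char, ends with 't'.
Checking each word (must be exactly 3 chars):
  'fog' (len=3): no
  'hat' (len=3): no
  'bat' (len=3): MATCH
  'big' (len=3): no
  'fed' (len=3): no
  'fig' (len=3): no
Matching words: ['bat']
Total: 1

1


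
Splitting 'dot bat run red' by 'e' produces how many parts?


Splitting by 'e' breaks the string at each occurrence of the separator.
Text: 'dot bat run red'
Parts after split:
  Part 1: 'dot bat run r'
  Part 2: 'd'
Total parts: 2

2


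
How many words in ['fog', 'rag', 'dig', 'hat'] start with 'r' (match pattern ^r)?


Pattern ^r anchors to start of word. Check which words begin with 'r':
  'fog' -> no
  'rag' -> MATCH (starts with 'r')
  'dig' -> no
  'hat' -> no
Matching words: ['rag']
Count: 1

1


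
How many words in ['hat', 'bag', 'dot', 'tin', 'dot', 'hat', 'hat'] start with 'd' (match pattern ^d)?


Pattern ^d anchors to start of word. Check which words begin with 'd':
  'hat' -> no
  'bag' -> no
  'dot' -> MATCH (starts with 'd')
  'tin' -> no
  'dot' -> MATCH (starts with 'd')
  'hat' -> no
  'hat' -> no
Matching words: ['dot', 'dot']
Count: 2

2


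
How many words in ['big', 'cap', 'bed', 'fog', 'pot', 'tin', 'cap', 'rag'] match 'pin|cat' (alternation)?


Alternation 'pin|cat' matches either 'pin' or 'cat'.
Checking each word:
  'big' -> no
  'cap' -> no
  'bed' -> no
  'fog' -> no
  'pot' -> no
  'tin' -> no
  'cap' -> no
  'rag' -> no
Matches: []
Count: 0

0


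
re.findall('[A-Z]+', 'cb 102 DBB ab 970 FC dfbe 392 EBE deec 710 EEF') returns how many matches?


Pattern '[A-Z]+' finds one or more uppercase letters.
Text: 'cb 102 DBB ab 970 FC dfbe 392 EBE deec 710 EEF'
Scanning for matches:
  Match 1: 'DBB'
  Match 2: 'FC'
  Match 3: 'EBE'
  Match 4: 'EEF'
Total matches: 4

4


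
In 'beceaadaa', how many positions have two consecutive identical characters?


Looking for consecutive identical characters in 'beceaadaa':
  pos 0-1: 'b' vs 'e' -> different
  pos 1-2: 'e' vs 'c' -> different
  pos 2-3: 'c' vs 'e' -> different
  pos 3-4: 'e' vs 'a' -> different
  pos 4-5: 'a' vs 'a' -> MATCH ('aa')
  pos 5-6: 'a' vs 'd' -> different
  pos 6-7: 'd' vs 'a' -> different
  pos 7-8: 'a' vs 'a' -> MATCH ('aa')
Consecutive identical pairs: ['aa', 'aa']
Count: 2

2


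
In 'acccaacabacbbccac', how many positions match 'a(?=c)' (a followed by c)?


Lookahead 'a(?=c)' matches 'a' only when followed by 'c'.
String: 'acccaacabacbbccac'
Checking each position where char is 'a':
  pos 0: 'a' -> MATCH (next='c')
  pos 4: 'a' -> no (next='a')
  pos 5: 'a' -> MATCH (next='c')
  pos 7: 'a' -> no (next='b')
  pos 9: 'a' -> MATCH (next='c')
  pos 15: 'a' -> MATCH (next='c')
Matching positions: [0, 5, 9, 15]
Count: 4

4


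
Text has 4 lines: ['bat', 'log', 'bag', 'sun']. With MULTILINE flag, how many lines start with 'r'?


With MULTILINE flag, ^ matches the start of each line.
Lines: ['bat', 'log', 'bag', 'sun']
Checking which lines start with 'r':
  Line 1: 'bat' -> no
  Line 2: 'log' -> no
  Line 3: 'bag' -> no
  Line 4: 'sun' -> no
Matching lines: []
Count: 0

0


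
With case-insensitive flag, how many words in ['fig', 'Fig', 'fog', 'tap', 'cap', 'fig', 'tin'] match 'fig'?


Case-insensitive matching: compare each word's lowercase form to 'fig'.
  'fig' -> lower='fig' -> MATCH
  'Fig' -> lower='fig' -> MATCH
  'fog' -> lower='fog' -> no
  'tap' -> lower='tap' -> no
  'cap' -> lower='cap' -> no
  'fig' -> lower='fig' -> MATCH
  'tin' -> lower='tin' -> no
Matches: ['fig', 'Fig', 'fig']
Count: 3

3


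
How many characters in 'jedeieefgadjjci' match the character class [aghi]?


Character class [aghi] matches any of: {a, g, h, i}
Scanning string 'jedeieefgadjjci' character by character:
  pos 0: 'j' -> no
  pos 1: 'e' -> no
  pos 2: 'd' -> no
  pos 3: 'e' -> no
  pos 4: 'i' -> MATCH
  pos 5: 'e' -> no
  pos 6: 'e' -> no
  pos 7: 'f' -> no
  pos 8: 'g' -> MATCH
  pos 9: 'a' -> MATCH
  pos 10: 'd' -> no
  pos 11: 'j' -> no
  pos 12: 'j' -> no
  pos 13: 'c' -> no
  pos 14: 'i' -> MATCH
Total matches: 4

4


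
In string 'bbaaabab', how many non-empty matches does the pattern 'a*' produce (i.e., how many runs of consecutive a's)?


Pattern 'a*' matches zero or more a's. We want non-empty runs of consecutive a's.
String: 'bbaaabab'
Walking through the string to find runs of a's:
  Run 1: positions 2-4 -> 'aaa'
  Run 2: positions 6-6 -> 'a'
Non-empty runs found: ['aaa', 'a']
Count: 2

2


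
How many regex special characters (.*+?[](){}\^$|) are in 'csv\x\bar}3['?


Regex special characters are: . * + ? [ ] ( ) { } \ ^ $ |
Scanning 'csv\x\bar}3[':
  pos 3: '\' -> SPECIAL
  pos 5: '\' -> SPECIAL
  pos 9: '}' -> SPECIAL
  pos 11: '[' -> SPECIAL
Special chars found: ['\\', '\\', '}', '[']
Total: 4

4


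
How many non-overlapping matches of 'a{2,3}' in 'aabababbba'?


Pattern 'a{2,3}' matches between 2 and 3 consecutive a's (greedy).
String: 'aabababbba'
Finding runs of a's and applying greedy matching:
  Run at pos 0: 'aa' (length 2)
  Run at pos 3: 'a' (length 1)
  Run at pos 5: 'a' (length 1)
  Run at pos 9: 'a' (length 1)
Matches: ['aa']
Count: 1

1


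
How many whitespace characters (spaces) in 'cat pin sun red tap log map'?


\s matches whitespace characters (spaces, tabs, etc.).
Text: 'cat pin sun red tap log map'
This text has 7 words separated by spaces.
Number of spaces = number of words - 1 = 7 - 1 = 6

6


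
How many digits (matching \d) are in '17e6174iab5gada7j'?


\d matches any digit 0-9.
Scanning '17e6174iab5gada7j':
  pos 0: '1' -> DIGIT
  pos 1: '7' -> DIGIT
  pos 3: '6' -> DIGIT
  pos 4: '1' -> DIGIT
  pos 5: '7' -> DIGIT
  pos 6: '4' -> DIGIT
  pos 10: '5' -> DIGIT
  pos 15: '7' -> DIGIT
Digits found: ['1', '7', '6', '1', '7', '4', '5', '7']
Total: 8

8


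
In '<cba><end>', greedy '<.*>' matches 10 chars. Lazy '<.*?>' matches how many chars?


Greedy '<.*>' tries to match as MUCH as possible.
Lazy '<.*?>' tries to match as LITTLE as possible.

String: '<cba><end>'
Greedy '<.*>' starts at first '<' and extends to the LAST '>': '<cba><end>' (10 chars)
Lazy '<.*?>' starts at first '<' and stops at the FIRST '>': '<cba>' (5 chars)

5


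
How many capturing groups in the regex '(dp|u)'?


To count capturing groups, count each '(' that starts a group.
Pattern: '(dp|u)'
Walking through the pattern:
  Position 0: '(' -> group #1
Total capturing groups: 1

1


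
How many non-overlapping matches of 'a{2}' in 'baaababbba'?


Pattern 'a{2}' matches exactly 2 consecutive a's (greedy, non-overlapping).
String: 'baaababbba'
Scanning for runs of a's:
  Run at pos 1: 'aaa' (length 3) -> 1 match(es)
  Run at pos 5: 'a' (length 1) -> 0 match(es)
  Run at pos 9: 'a' (length 1) -> 0 match(es)
Matches found: ['aa']
Total: 1

1


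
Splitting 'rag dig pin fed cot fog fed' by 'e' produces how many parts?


Splitting by 'e' breaks the string at each occurrence of the separator.
Text: 'rag dig pin fed cot fog fed'
Parts after split:
  Part 1: 'rag dig pin f'
  Part 2: 'd cot fog f'
  Part 3: 'd'
Total parts: 3

3


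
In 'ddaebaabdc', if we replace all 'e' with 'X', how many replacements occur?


re.sub('e', 'X', text) replaces every occurrence of 'e' with 'X'.
Text: 'ddaebaabdc'
Scanning for 'e':
  pos 3: 'e' -> replacement #1
Total replacements: 1

1


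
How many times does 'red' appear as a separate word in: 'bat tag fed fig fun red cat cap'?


Scanning each word for exact match 'red':
  Word 1: 'bat' -> no
  Word 2: 'tag' -> no
  Word 3: 'fed' -> no
  Word 4: 'fig' -> no
  Word 5: 'fun' -> no
  Word 6: 'red' -> MATCH
  Word 7: 'cat' -> no
  Word 8: 'cap' -> no
Total matches: 1

1


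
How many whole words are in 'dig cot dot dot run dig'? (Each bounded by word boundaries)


Word boundaries (\b) mark the start/end of each word.
Text: 'dig cot dot dot run dig'
Splitting by whitespace:
  Word 1: 'dig'
  Word 2: 'cot'
  Word 3: 'dot'
  Word 4: 'dot'
  Word 5: 'run'
  Word 6: 'dig'
Total whole words: 6

6


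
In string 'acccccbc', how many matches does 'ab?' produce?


Pattern 'ab?' matches 'a' optionally followed by 'b'.
String: 'acccccbc'
Scanning left to right for 'a' then checking next char:
  Match 1: 'a' (a not followed by b)
Total matches: 1

1


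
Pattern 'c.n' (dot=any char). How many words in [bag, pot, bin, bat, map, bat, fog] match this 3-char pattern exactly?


Pattern 'c.n' means: starts with 'c', any single char, ends with 'n'.
Checking each word (must be exactly 3 chars):
  'bag' (len=3): no
  'pot' (len=3): no
  'bin' (len=3): no
  'bat' (len=3): no
  'map' (len=3): no
  'bat' (len=3): no
  'fog' (len=3): no
Matching words: []
Total: 0

0


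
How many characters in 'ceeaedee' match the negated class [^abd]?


Negated class [^abd] matches any char NOT in {a, b, d}
Scanning 'ceeaedee':
  pos 0: 'c' -> MATCH
  pos 1: 'e' -> MATCH
  pos 2: 'e' -> MATCH
  pos 3: 'a' -> no (excluded)
  pos 4: 'e' -> MATCH
  pos 5: 'd' -> no (excluded)
  pos 6: 'e' -> MATCH
  pos 7: 'e' -> MATCH
Total matches: 6

6
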